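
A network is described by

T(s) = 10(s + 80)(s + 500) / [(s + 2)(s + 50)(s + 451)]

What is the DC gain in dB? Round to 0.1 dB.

19.0 dB

T(0) = 10·80·500 / (2·50·451) ≈ 8.8692
20 log₁₀(8.8692) ≈ 18.96 dB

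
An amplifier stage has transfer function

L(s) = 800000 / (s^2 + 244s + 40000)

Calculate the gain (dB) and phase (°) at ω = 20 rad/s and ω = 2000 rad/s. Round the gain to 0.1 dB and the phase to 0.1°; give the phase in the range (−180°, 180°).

ω = 20: 26.0 dB, -7.0°; ω = 2000: -14.0 dB, -173.0°

At s = jω = j20:
quadratic: (j20)² + 244·j20 + 40000 = 39600 + j4880 → |·| ≈ 39900, ∠ ≈ 7.03°
|L| = 800000 / 39900 ≈ 20.05
Gain = 20 log₁₀(20.05) ≈ 26.04 dB
∠L = 0.00° − 7.03° = -7.03°

At s = jω = j2000:
quadratic: (j2000)² + 244·j2000 + 40000 = -3960000 + j488000 → |·| ≈ 3.99e+06, ∠ ≈ 172.97°
|L| = 800000 / 3.99e+06 ≈ 0.2005
Gain = 20 log₁₀(0.2005) ≈ -13.96 dB
∠L = 0.00° − 172.97° = -172.97°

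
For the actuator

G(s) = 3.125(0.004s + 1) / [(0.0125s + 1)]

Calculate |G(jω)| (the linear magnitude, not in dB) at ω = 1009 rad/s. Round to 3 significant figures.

At ω = 1009 rad/s:
zero (1 + j1009·0.004) = 1 + j4.036 → |·| ≈ 4.158, ∠ ≈ 76.08°
pole (1 + j1009·0.0125) = 1 + j12.6125 → |·| ≈ 12.652, ∠ ≈ 85.47°
|G| = 3.125 · 4.158 / (12.652) ≈ 1.027

1.03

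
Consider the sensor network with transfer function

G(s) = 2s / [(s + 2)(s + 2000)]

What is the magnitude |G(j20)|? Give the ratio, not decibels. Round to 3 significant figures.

At s = jω = j20:
zero at origin: s = j20 → |·| = 20, ∠ = 90.00°
pole (s+2): 2 + j20 → |·| = √(2²+20²) = √404 ≈ 20.1, ∠ = arctan(20/2) ≈ 84.29°
pole (s+2000): 2000 + j20 → |·| = √(2000²+20²) = √4000400 ≈ 2000.1, ∠ = arctan(20/2000) ≈ 0.57°
|G| = 2 · 20 / 40202 ≈ 0.00099498

0.000995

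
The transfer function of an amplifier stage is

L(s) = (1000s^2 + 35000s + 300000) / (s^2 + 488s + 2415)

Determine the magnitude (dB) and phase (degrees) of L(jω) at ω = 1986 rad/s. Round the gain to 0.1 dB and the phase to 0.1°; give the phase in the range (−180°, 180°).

Substitute s = j1986:
Numerator: 1000(j1986)^2 + 35000(j1986) + 300000 = -3943896000 + j69510000
Denominator: (j1986)^2 + 488(j1986) + 2415 = -3941781 + j969168
|N| = √(3943896000² + 69510000²) ≈ 3.9445e+09, ∠N ≈ 178.99°
|D| = √(3941781² + 969168²) ≈ 4.0592e+06, ∠D ≈ 166.19°
|L| = 3.9445e+09 / 4.0592e+06 ≈ 971.74
Gain = 20 log₁₀(971.74) ≈ 59.75 dB
∠L = 178.99° − 166.19° = 12.80°

59.8 dB, 12.8°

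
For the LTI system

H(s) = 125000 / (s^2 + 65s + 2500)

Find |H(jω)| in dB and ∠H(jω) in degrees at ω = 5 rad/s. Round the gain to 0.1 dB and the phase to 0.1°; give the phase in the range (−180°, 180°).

At s = jω = j5:
quadratic: (j5)² + 65·j5 + 2500 = 2475 + j325 → |·| ≈ 2496.2, ∠ ≈ 7.48°
|H| = 125000 / 2496.2 ≈ 50.076
Gain = 20 log₁₀(50.076) ≈ 33.99 dB
∠H = 0.00° − 7.48° = -7.48°

34.0 dB, -7.5°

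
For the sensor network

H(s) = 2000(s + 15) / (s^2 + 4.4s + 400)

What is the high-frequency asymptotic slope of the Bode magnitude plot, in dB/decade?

Each pole contributes −20 dB/decade at high frequency; each zero contributes +20 dB/decade.
Net: 1 zero(s) − 2 pole(s) → -20 dB/decade.

-20 dB/decade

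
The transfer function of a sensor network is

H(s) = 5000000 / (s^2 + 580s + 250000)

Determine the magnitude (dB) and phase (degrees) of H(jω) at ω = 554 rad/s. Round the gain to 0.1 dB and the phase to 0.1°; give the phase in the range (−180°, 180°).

23.7 dB, -100.0°

At s = jω = j554:
quadratic: (j554)² + 580·j554 + 250000 = -56916 + j321320 → |·| ≈ 3.2632e+05, ∠ ≈ 100.04°
|H| = 5000000 / 3.2632e+05 ≈ 15.322
Gain = 20 log₁₀(15.322) ≈ 23.71 dB
∠H = 0.00° − 100.04° = -100.04°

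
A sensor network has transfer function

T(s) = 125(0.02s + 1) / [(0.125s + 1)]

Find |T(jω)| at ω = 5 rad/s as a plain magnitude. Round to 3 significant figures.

At ω = 5 rad/s:
zero (1 + j5·0.02) = 1 + j0.1 → |·| ≈ 1.005, ∠ ≈ 5.71°
pole (1 + j5·0.125) = 1 + j0.625 → |·| ≈ 1.1792, ∠ ≈ 32.01°
|T| = 125 · 1.005 / (1.1792) ≈ 106.53

107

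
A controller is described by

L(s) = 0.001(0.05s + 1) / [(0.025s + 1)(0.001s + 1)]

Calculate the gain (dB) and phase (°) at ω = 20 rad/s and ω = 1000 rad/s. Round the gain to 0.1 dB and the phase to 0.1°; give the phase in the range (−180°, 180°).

At ω = 20 rad/s:
zero (1 + j20·0.05) = 1 + j1 → |·| ≈ 1.4142, ∠ ≈ 45.00°
pole (1 + j20·0.025) = 1 + j0.5 → |·| ≈ 1.118, ∠ ≈ 26.57°
pole (1 + j20·0.001) = 1 + j0.02 → |·| ≈ 1.0002, ∠ ≈ 1.15°
|L| = 0.001 · 1.4142 / (1.118 · 1.0002) ≈ 0.0012647
Gain = 20 log₁₀(0.0012647) ≈ -57.96 dB
∠L = (45.00°) − (26.57° + 1.15°) = 17.28°

At ω = 1000 rad/s:
zero (1 + j1000·0.05) = 1 + j50 → |·| ≈ 50.01, ∠ ≈ 88.85°
pole (1 + j1000·0.025) = 1 + j25 → |·| ≈ 25.02, ∠ ≈ 87.71°
pole (1 + j1000·0.001) = 1 + j1 → |·| ≈ 1.4142, ∠ ≈ 45.00°
|L| = 0.001 · 50.01 / (25.02 · 1.4142) ≈ 0.0014134
Gain = 20 log₁₀(0.0014134) ≈ -56.99 dB
∠L = (88.85°) − (87.71° + 45.00°) = -43.86°

ω = 20: -58.0 dB, 17.3°; ω = 1000: -57.0 dB, -43.9°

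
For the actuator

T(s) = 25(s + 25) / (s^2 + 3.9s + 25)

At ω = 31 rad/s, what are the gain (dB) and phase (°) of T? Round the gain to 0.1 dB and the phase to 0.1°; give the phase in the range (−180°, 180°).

At s = jω = j31:
zero (s+25): 25 + j31 → |·| = √(25²+31²) = √1586 ≈ 39.825, ∠ = arctan(31/25) ≈ 51.12°
quadratic: (j31)² + 3.9·j31 + 25 = -936 + j120.9 → |·| ≈ 943.78, ∠ ≈ 172.64°
|T| = 25 · 39.825 / 943.78 ≈ 1.0549
Gain = 20 log₁₀(1.0549) ≈ 0.46 dB
∠T = 51.12° − 172.64° = -121.52°

0.5 dB, -121.5°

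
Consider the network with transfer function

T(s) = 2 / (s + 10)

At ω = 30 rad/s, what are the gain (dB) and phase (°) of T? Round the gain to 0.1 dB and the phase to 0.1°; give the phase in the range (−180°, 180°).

-24.0 dB, -71.6°

Substitute s = j30:
Numerator: 2 = 2 + j0
Denominator: (j30) + 10 = 10 + j30
|N| = √(2² + 0²) ≈ 2, ∠N ≈ 0.00°
|D| = √(10² + 30²) ≈ 31.623, ∠D ≈ 71.57°
|T| = 2 / 31.623 ≈ 0.063245
Gain = 20 log₁₀(0.063245) ≈ -23.98 dB
∠T = 0.00° − 71.57° = -71.57°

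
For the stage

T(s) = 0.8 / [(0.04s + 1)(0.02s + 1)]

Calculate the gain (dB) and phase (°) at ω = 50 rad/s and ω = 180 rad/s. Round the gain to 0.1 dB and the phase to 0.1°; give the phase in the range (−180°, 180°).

At ω = 50 rad/s:
pole (1 + j50·0.04) = 1 + j2 → |·| ≈ 2.2361, ∠ ≈ 63.43°
pole (1 + j50·0.02) = 1 + j1 → |·| ≈ 1.4142, ∠ ≈ 45.00°
|T| = 0.8 · 1 / (2.2361 · 1.4142) ≈ 0.25298
Gain = 20 log₁₀(0.25298) ≈ -11.94 dB
∠T = (0°) − (63.43° + 45.00°) = -108.43°

At ω = 180 rad/s:
pole (1 + j180·0.04) = 1 + j7.2 → |·| ≈ 7.2691, ∠ ≈ 82.09°
pole (1 + j180·0.02) = 1 + j3.6 → |·| ≈ 3.7363, ∠ ≈ 74.48°
|T| = 0.8 · 1 / (7.2691 · 3.7363) ≈ 0.029456
Gain = 20 log₁₀(0.029456) ≈ -30.62 dB
∠T = (0°) − (82.09° + 74.48°) = -156.57°

ω = 50: -11.9 dB, -108.4°; ω = 180: -30.6 dB, -156.6°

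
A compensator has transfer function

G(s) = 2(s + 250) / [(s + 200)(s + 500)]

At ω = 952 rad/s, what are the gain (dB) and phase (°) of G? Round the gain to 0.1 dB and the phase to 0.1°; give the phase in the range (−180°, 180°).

-54.5 dB, -65.1°

At s = jω = j952:
zero (s+250): 250 + j952 → |·| = √(250²+952²) = √968804 ≈ 984.28, ∠ = arctan(952/250) ≈ 75.29°
pole (s+200): 200 + j952 → |·| = √(200²+952²) = √946304 ≈ 972.78, ∠ = arctan(952/200) ≈ 78.14°
pole (s+500): 500 + j952 → |·| = √(500²+952²) = √1156304 ≈ 1075.3, ∠ = arctan(952/500) ≈ 62.29°
|G| = 2 · 984.28 / 1.046e+06 ≈ 0.001882
Gain = 20 log₁₀(0.001882) ≈ -54.51 dB
∠G = 75.29° − 140.43° = -65.14°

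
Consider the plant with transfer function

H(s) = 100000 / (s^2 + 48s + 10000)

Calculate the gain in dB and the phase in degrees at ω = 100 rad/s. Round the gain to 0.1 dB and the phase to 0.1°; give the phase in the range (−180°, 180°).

26.4 dB, -90.0°

At s = jω = j100:
quadratic: (j100)² + 48·j100 + 10000 = 0 + j4800 → |·| ≈ 4800, ∠ ≈ 90.00°
|H| = 100000 / 4800 ≈ 20.833
Gain = 20 log₁₀(20.833) ≈ 26.38 dB
∠H = 0.00° − 90.00° = -90.00°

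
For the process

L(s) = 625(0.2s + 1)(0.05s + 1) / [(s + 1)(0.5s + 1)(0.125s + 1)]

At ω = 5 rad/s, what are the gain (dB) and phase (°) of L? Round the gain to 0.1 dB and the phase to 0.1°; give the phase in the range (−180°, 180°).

35.0 dB, -119.9°

At ω = 5 rad/s:
zero (1 + j5·0.2) = 1 + j1 → |·| ≈ 1.4142, ∠ ≈ 45.00°
zero (1 + j5·0.05) = 1 + j0.25 → |·| ≈ 1.0308, ∠ ≈ 14.04°
pole (1 + j5·1) = 1 + j5 → |·| ≈ 5.099, ∠ ≈ 78.69°
pole (1 + j5·0.5) = 1 + j2.5 → |·| ≈ 2.6926, ∠ ≈ 68.20°
pole (1 + j5·0.125) = 1 + j0.625 → |·| ≈ 1.1792, ∠ ≈ 32.01°
|L| = 625 · 1.4142 · 1.0308 / (5.099 · 2.6926 · 1.1792) ≈ 56.276
Gain = 20 log₁₀(56.276) ≈ 35.01 dB
∠L = (45.00° + 14.04°) − (78.69° + 68.20° + 32.01°) = -119.86°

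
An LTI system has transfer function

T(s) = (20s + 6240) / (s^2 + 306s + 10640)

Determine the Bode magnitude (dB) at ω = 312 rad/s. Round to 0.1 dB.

Substitute s = j312:
Numerator: 20(j312) + 6240 = 6240 + j6240
Denominator: (j312)^2 + 306(j312) + 10640 = -86704 + j95472
|N| = √(6240² + 6240²) ≈ 8824.7, ∠N ≈ 45.00°
|D| = √(86704² + 95472²) ≈ 1.2897e+05, ∠D ≈ 132.24°
|T| = 8824.7 / 1.2897e+05 ≈ 0.068424
Gain = 20 log₁₀(0.068424) ≈ -23.30 dB

-23.3 dB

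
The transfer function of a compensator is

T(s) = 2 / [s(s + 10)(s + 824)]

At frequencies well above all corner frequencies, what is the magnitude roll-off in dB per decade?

Each pole contributes −20 dB/decade at high frequency; each zero contributes +20 dB/decade.
Net: 0 zero(s) − 3 pole(s) → -60 dB/decade.

-60 dB/decade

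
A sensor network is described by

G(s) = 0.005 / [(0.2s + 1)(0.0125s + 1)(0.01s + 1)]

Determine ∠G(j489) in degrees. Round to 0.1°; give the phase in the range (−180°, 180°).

111.4°

At ω = 489 rad/s:
pole (1 + j489·0.2) = 1 + j97.8 → |·| ≈ 97.805, ∠ ≈ 89.41°
pole (1 + j489·0.0125) = 1 + j6.1125 → |·| ≈ 6.1938, ∠ ≈ 80.71°
pole (1 + j489·0.01) = 1 + j4.89 → |·| ≈ 4.9912, ∠ ≈ 78.44°
∠G = (0°) − (89.41° + 80.71° + 78.44°) = -248.56° ≡ 111.44° (principal value)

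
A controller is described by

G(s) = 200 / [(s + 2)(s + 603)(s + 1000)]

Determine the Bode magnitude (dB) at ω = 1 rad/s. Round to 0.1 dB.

At s = jω = j1:
pole (s+2): 2 + j1 → |·| = √(2²+1²) = √5 ≈ 2.2361, ∠ = arctan(1/2) ≈ 26.57°
pole (s+603): 603 + j1 → |·| = √(603²+1²) = √363610 ≈ 603, ∠ = arctan(1/603) ≈ 0.10°
pole (s+1000): 1000 + j1 → |·| = √(1000²+1²) = √1000001 ≈ 1000, ∠ = arctan(1/1000) ≈ 0.06°
|G| = 200 / 1.3484e+06 ≈ 0.00014832
Gain = 20 log₁₀(0.00014832) ≈ -76.58 dB

-76.6 dB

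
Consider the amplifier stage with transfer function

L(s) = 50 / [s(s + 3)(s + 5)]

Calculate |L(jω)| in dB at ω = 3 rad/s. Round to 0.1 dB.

At s = jω = j3:
pole (s+3): 3 + j3 → |·| = √(3²+3²) = √18 ≈ 4.2426, ∠ = arctan(3/3) ≈ 45.00°
pole (s+5): 5 + j3 → |·| = √(5²+3²) = √34 ≈ 5.831, ∠ = arctan(3/5) ≈ 30.96°
pole at origin: |s| = 3, ∠ = 90.00° (in denominator)
|L| = 50 / 74.216 ≈ 0.67371
Gain = 20 log₁₀(0.67371) ≈ -3.43 dB

-3.4 dB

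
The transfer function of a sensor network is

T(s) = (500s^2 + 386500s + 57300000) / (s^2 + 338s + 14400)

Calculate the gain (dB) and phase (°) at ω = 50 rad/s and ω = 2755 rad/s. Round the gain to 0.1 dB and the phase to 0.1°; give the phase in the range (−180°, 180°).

Substitute s = j50:
Numerator: 500(j50)^2 + 386500(j50) + 57300000 = 56050000 + j19325000
Denominator: (j50)^2 + 338(j50) + 14400 = 11900 + j16900
|N| = √(56050000² + 19325000²) ≈ 5.9288e+07, ∠N ≈ 19.02°
|D| = √(11900² + 16900²) ≈ 20669, ∠D ≈ 54.85°
|T| = 5.9288e+07 / 20669 ≈ 2868.5
Gain = 20 log₁₀(2868.5) ≈ 69.15 dB
∠T = 19.02° − 54.85° = -35.83°

Substitute s = j2755:
Numerator: 500(j2755)^2 + 386500(j2755) + 57300000 = -3737712500 + j1064807500
Denominator: (j2755)^2 + 338(j2755) + 14400 = -7575625 + j931190
|N| = √(3737712500² + 1064807500²) ≈ 3.8864e+09, ∠N ≈ 164.10°
|D| = √(7575625² + 931190²) ≈ 7.6326e+06, ∠D ≈ 172.99°
|T| = 3.8864e+09 / 7.6326e+06 ≈ 509.18
Gain = 20 log₁₀(509.18) ≈ 54.14 dB
∠T = 164.10° − 172.99° = -8.89°

ω = 50: 69.2 dB, -35.8°; ω = 2755: 54.1 dB, -8.9°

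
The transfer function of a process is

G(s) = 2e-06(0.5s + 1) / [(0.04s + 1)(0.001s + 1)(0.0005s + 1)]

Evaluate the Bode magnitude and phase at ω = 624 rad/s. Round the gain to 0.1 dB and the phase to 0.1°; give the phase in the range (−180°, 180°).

-93.9 dB, -47.2°

At ω = 624 rad/s:
zero (1 + j624·0.5) = 1 + j312 → |·| ≈ 312, ∠ ≈ 89.82°
pole (1 + j624·0.04) = 1 + j24.96 → |·| ≈ 24.98, ∠ ≈ 87.71°
pole (1 + j624·0.001) = 1 + j0.624 → |·| ≈ 1.1787, ∠ ≈ 31.96°
pole (1 + j624·0.0005) = 1 + j0.312 → |·| ≈ 1.0475, ∠ ≈ 17.33°
|G| = 2e-06 · 312 / (24.98 · 1.1787 · 1.0475) ≈ 2.0232e-05
Gain = 20 log₁₀(2.0232e-05) ≈ -93.88 dB
∠G = (89.82°) − (87.71° + 31.96° + 17.33°) = -47.18°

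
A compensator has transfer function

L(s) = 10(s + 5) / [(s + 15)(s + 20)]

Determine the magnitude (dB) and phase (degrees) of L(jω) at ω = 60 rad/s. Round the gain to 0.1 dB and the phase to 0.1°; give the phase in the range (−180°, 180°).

At s = jω = j60:
zero (s+5): 5 + j60 → |·| = √(5²+60²) = √3625 ≈ 60.208, ∠ = arctan(60/5) ≈ 85.24°
pole (s+15): 15 + j60 → |·| = √(15²+60²) = √3825 ≈ 61.847, ∠ = arctan(60/15) ≈ 75.96°
pole (s+20): 20 + j60 → |·| = √(20²+60²) = √4000 ≈ 63.246, ∠ = arctan(60/20) ≈ 71.57°
|L| = 10 · 60.208 / 3911.6 ≈ 0.15392
Gain = 20 log₁₀(0.15392) ≈ -16.25 dB
∠L = 85.24° − 147.53° = -62.29°

-16.3 dB, -62.3°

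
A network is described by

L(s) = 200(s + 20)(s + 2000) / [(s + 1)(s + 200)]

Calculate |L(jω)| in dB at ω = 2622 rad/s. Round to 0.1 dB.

At s = jω = j2622:
zero (s+20): 20 + j2622 → |·| = √(20²+2622²) = √6875284 ≈ 2622.1, ∠ = arctan(2622/20) ≈ 89.56°
zero (s+2000): 2000 + j2622 → |·| = √(2000²+2622²) = √10874884 ≈ 3297.7, ∠ = arctan(2622/2000) ≈ 52.66°
pole (s+1): 1 + j2622 → |·| = √(1²+2622²) = √6874885 ≈ 2622, ∠ = arctan(2622/1) ≈ 89.98°
pole (s+200): 200 + j2622 → |·| = √(200²+2622²) = √6914884 ≈ 2629.6, ∠ = arctan(2622/200) ≈ 85.64°
|L| = 200 · 8.6469e+06 / 6.8948e+06 ≈ 250.82
Gain = 20 log₁₀(250.82) ≈ 47.99 dB

48.0 dB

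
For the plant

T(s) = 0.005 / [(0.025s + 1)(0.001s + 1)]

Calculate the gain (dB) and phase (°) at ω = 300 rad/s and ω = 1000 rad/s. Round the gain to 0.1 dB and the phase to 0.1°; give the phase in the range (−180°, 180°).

At ω = 300 rad/s:
pole (1 + j300·0.025) = 1 + j7.5 → |·| ≈ 7.5664, ∠ ≈ 82.41°
pole (1 + j300·0.001) = 1 + j0.3 → |·| ≈ 1.044, ∠ ≈ 16.70°
|T| = 0.005 · 1 / (7.5664 · 1.044) ≈ 0.00063297
Gain = 20 log₁₀(0.00063297) ≈ -63.97 dB
∠T = (0°) − (82.41° + 16.70°) = -99.11°

At ω = 1000 rad/s:
pole (1 + j1000·0.025) = 1 + j25 → |·| ≈ 25.02, ∠ ≈ 87.71°
pole (1 + j1000·0.001) = 1 + j1 → |·| ≈ 1.4142, ∠ ≈ 45.00°
|T| = 0.005 · 1 / (25.02 · 1.4142) ≈ 0.00014131
Gain = 20 log₁₀(0.00014131) ≈ -77.00 dB
∠T = (0°) − (87.71° + 45.00°) = -132.71°

ω = 300: -64.0 dB, -99.1°; ω = 1000: -77.0 dB, -132.7°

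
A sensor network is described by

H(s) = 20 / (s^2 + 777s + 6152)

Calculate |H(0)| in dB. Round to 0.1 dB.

-49.8 dB

H(0) = 20 / 6152 ≈ 0.003251
20 log₁₀(0.003251) ≈ -49.76 dB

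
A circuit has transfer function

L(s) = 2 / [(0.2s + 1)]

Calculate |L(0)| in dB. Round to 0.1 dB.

L(0) = 2 · 1 / 1 = 2
20 log₁₀(2) ≈ 6.02 dB

6.0 dB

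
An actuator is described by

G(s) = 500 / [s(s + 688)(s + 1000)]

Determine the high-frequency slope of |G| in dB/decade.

-60 dB/decade

Each pole contributes −20 dB/decade at high frequency; each zero contributes +20 dB/decade.
Net: 0 zero(s) − 3 pole(s) → -60 dB/decade.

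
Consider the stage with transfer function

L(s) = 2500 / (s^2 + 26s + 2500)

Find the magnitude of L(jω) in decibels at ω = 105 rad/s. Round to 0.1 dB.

At s = jω = j105:
quadratic: (j105)² + 26·j105 + 2500 = -8525 + j2730 → |·| ≈ 8951.5, ∠ ≈ 162.24°
|L| = 2500 / 8951.5 ≈ 0.27928
Gain = 20 log₁₀(0.27928) ≈ -11.08 dB

-11.1 dB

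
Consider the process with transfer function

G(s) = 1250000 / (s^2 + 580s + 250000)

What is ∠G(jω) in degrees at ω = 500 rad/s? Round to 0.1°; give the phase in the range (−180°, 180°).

At s = jω = j500:
quadratic: (j500)² + 580·j500 + 250000 = 0 + j290000 → |·| ≈ 2.9e+05, ∠ ≈ 90.00°
∠G = 0.00° − 90.00° = -90.00°

-90.0°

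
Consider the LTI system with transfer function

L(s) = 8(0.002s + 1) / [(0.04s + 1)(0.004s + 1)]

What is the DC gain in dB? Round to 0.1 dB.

18.1 dB

L(0) = 8 · 1 / 1 = 8
20 log₁₀(8) ≈ 18.06 dB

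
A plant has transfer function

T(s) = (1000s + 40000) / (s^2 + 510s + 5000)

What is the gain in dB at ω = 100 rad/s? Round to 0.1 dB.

Substitute s = j100:
Numerator: 1000(j100) + 40000 = 40000 + j100000
Denominator: (j100)^2 + 510(j100) + 5000 = -5000 + j51000
|N| = √(40000² + 100000²) ≈ 1.077e+05, ∠N ≈ 68.20°
|D| = √(5000² + 51000²) ≈ 51245, ∠D ≈ 95.60°
|T| = 1.077e+05 / 51245 ≈ 2.1017
Gain = 20 log₁₀(2.1017) ≈ 6.45 dB

6.5 dB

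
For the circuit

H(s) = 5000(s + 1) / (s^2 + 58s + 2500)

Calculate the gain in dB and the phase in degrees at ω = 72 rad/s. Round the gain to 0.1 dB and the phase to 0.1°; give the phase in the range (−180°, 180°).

At s = jω = j72:
zero (s+1): 1 + j72 → |·| = √(1²+72²) = √5185 ≈ 72.007, ∠ = arctan(72/1) ≈ 89.20°
quadratic: (j72)² + 58·j72 + 2500 = -2684 + j4176 → |·| ≈ 4964.2, ∠ ≈ 122.73°
|H| = 5000 · 72.007 / 4964.2 ≈ 72.526
Gain = 20 log₁₀(72.526) ≈ 37.21 dB
∠H = 89.20° − 122.73° = -33.53°

37.2 dB, -33.5°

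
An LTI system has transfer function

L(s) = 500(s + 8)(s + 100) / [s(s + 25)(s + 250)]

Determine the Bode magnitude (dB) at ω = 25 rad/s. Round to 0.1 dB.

15.7 dB

At s = jω = j25:
zero (s+8): 8 + j25 → |·| = √(8²+25²) = √689 ≈ 26.249, ∠ = arctan(25/8) ≈ 72.26°
zero (s+100): 100 + j25 → |·| = √(100²+25²) = √10625 ≈ 103.08, ∠ = arctan(25/100) ≈ 14.04°
pole (s+25): 25 + j25 → |·| = √(25²+25²) = √1250 ≈ 35.355, ∠ = arctan(25/25) ≈ 45.00°
pole (s+250): 250 + j25 → |·| = √(250²+25²) = √63125 ≈ 251.25, ∠ = arctan(25/250) ≈ 5.71°
pole at origin: |s| = 25, ∠ = 90.00° (in denominator)
|L| = 500 · 2705.7 / 2.2207e+05 ≈ 6.092
Gain = 20 log₁₀(6.092) ≈ 15.70 dB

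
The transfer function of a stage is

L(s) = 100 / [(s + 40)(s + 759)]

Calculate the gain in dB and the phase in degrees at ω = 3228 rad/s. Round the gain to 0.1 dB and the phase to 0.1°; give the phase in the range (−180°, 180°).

-100.6 dB, -166.1°

At s = jω = j3228:
pole (s+40): 40 + j3228 → |·| = √(40²+3228²) = √10421584 ≈ 3228.2, ∠ = arctan(3228/40) ≈ 89.29°
pole (s+759): 759 + j3228 → |·| = √(759²+3228²) = √10996065 ≈ 3316, ∠ = arctan(3228/759) ≈ 76.77°
|L| = 100 / 1.0705e+07 ≈ 9.3414e-06
Gain = 20 log₁₀(9.3414e-06) ≈ -100.59 dB
∠L = 0.00° − 166.06° = -166.06°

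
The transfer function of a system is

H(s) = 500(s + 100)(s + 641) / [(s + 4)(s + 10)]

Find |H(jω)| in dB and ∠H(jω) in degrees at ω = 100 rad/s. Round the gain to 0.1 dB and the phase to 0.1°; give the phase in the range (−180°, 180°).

At s = jω = j100:
zero (s+100): 100 + j100 → |·| = √(100²+100²) = √20000 ≈ 141.42, ∠ = arctan(100/100) ≈ 45.00°
zero (s+641): 641 + j100 → |·| = √(641²+100²) = √420881 ≈ 648.75, ∠ = arctan(100/641) ≈ 8.87°
pole (s+4): 4 + j100 → |·| = √(4²+100²) = √10016 ≈ 100.08, ∠ = arctan(100/4) ≈ 87.71°
pole (s+10): 10 + j100 → |·| = √(10²+100²) = √10100 ≈ 100.5, ∠ = arctan(100/10) ≈ 84.29°
|H| = 500 · 91746 / 10058 ≈ 4560.8
Gain = 20 log₁₀(4560.8) ≈ 73.18 dB
∠H = 53.87° − 172.00° = -118.13°

73.2 dB, -118.1°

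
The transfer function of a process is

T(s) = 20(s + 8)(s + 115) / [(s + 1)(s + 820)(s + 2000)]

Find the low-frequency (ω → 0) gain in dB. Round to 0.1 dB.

-39.0 dB

T(0) = 20·8·115 / (1·820·2000) ≈ 0.01122
20 log₁₀(0.01122) ≈ -39.00 dB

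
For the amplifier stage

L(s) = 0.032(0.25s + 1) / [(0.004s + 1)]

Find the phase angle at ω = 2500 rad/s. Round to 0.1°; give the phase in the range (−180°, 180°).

5.6°

At ω = 2500 rad/s:
zero (1 + j2500·0.25) = 1 + j625 → |·| ≈ 625, ∠ ≈ 89.91°
pole (1 + j2500·0.004) = 1 + j10 → |·| ≈ 10.05, ∠ ≈ 84.29°
∠L = (89.91°) − (84.29°) = 5.62°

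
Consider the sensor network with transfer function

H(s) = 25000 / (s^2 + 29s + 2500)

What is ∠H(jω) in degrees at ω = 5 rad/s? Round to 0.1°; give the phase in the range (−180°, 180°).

-3.4°

At s = jω = j5:
quadratic: (j5)² + 29·j5 + 2500 = 2475 + j145 → |·| ≈ 2479.2, ∠ ≈ 3.35°
∠H = 0.00° − 3.35° = -3.35°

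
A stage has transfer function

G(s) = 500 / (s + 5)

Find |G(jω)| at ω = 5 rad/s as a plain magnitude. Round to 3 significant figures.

70.7

At s = jω = j5:
pole (s+5): 5 + j5 → |·| = √(5²+5²) = √50 ≈ 7.0711, ∠ = arctan(5/5) ≈ 45.00°
|G| = 500 / 7.0711 ≈ 70.71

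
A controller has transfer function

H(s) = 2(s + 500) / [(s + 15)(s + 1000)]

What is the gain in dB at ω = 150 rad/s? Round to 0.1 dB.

-43.3 dB

At s = jω = j150:
zero (s+500): 500 + j150 → |·| = √(500²+150²) = √272500 ≈ 522.02, ∠ = arctan(150/500) ≈ 16.70°
pole (s+15): 15 + j150 → |·| = √(15²+150²) = √22725 ≈ 150.75, ∠ = arctan(150/15) ≈ 84.29°
pole (s+1000): 1000 + j150 → |·| = √(1000²+150²) = √1022500 ≈ 1011.2, ∠ = arctan(150/1000) ≈ 8.53°
|H| = 2 · 522.02 / 1.5244e+05 ≈ 0.0068489
Gain = 20 log₁₀(0.0068489) ≈ -43.29 dB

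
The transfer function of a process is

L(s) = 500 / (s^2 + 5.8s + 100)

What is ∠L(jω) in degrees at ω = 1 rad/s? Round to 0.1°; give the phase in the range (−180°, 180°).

At s = jω = j1:
quadratic: (j1)² + 5.8·j1 + 100 = 99 + j5.8 → |·| ≈ 99.17, ∠ ≈ 3.35°
∠L = 0.00° − 3.35° = -3.35°

-3.4°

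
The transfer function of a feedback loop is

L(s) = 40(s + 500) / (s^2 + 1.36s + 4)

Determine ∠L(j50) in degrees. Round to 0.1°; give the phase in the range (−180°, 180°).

-172.7°

At s = jω = j50:
zero (s+500): 500 + j50 → |·| = √(500²+50²) = √252500 ≈ 502.49, ∠ = arctan(50/500) ≈ 5.71°
quadratic: (j50)² + 1.36·j50 + 4 = -2496 + j68 → |·| ≈ 2496.9, ∠ ≈ 178.44°
∠L = 5.71° − 178.44° = -172.73°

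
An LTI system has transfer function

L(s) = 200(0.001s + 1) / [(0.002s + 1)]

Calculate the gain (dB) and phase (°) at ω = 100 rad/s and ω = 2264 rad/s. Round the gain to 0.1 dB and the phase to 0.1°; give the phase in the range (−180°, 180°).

At ω = 100 rad/s:
zero (1 + j100·0.001) = 1 + j0.1 → |·| ≈ 1.005, ∠ ≈ 5.71°
pole (1 + j100·0.002) = 1 + j0.2 → |·| ≈ 1.0198, ∠ ≈ 11.31°
|L| = 200 · 1.005 / (1.0198) ≈ 197.1
Gain = 20 log₁₀(197.1) ≈ 45.89 dB
∠L = (5.71°) − (11.31°) = -5.60°

At ω = 2264 rad/s:
zero (1 + j2264·0.001) = 1 + j2.264 → |·| ≈ 2.475, ∠ ≈ 66.17°
pole (1 + j2264·0.002) = 1 + j4.528 → |·| ≈ 4.6371, ∠ ≈ 77.55°
|L| = 200 · 2.475 / (4.6371) ≈ 106.75
Gain = 20 log₁₀(106.75) ≈ 40.57 dB
∠L = (66.17°) − (77.55°) = -11.38°

ω = 100: 45.9 dB, -5.6°; ω = 2264: 40.6 dB, -11.4°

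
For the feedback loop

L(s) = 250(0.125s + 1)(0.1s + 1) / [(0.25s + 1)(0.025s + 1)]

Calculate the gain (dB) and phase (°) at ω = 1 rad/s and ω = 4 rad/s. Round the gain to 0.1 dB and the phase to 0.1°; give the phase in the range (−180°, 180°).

ω = 1: 47.8 dB, -2.6°; ω = 4: 46.5 dB, -2.3°

At ω = 1 rad/s:
zero (1 + j1·0.125) = 1 + j0.125 → |·| ≈ 1.0078, ∠ ≈ 7.13°
zero (1 + j1·0.1) = 1 + j0.1 → |·| ≈ 1.005, ∠ ≈ 5.71°
pole (1 + j1·0.25) = 1 + j0.25 → |·| ≈ 1.0308, ∠ ≈ 14.04°
pole (1 + j1·0.025) = 1 + j0.025 → |·| ≈ 1.0003, ∠ ≈ 1.43°
|L| = 250 · 1.0078 · 1.005 / (1.0308 · 1.0003) ≈ 245.57
Gain = 20 log₁₀(245.57) ≈ 47.80 dB
∠L = (7.13° + 5.71°) − (14.04° + 1.43°) = -2.63°

At ω = 4 rad/s:
zero (1 + j4·0.125) = 1 + j0.5 → |·| ≈ 1.118, ∠ ≈ 26.57°
zero (1 + j4·0.1) = 1 + j0.4 → |·| ≈ 1.077, ∠ ≈ 21.80°
pole (1 + j4·0.25) = 1 + j1 → |·| ≈ 1.4142, ∠ ≈ 45.00°
pole (1 + j4·0.025) = 1 + j0.1 → |·| ≈ 1.005, ∠ ≈ 5.71°
|L| = 250 · 1.118 · 1.077 / (1.4142 · 1.005) ≈ 211.8
Gain = 20 log₁₀(211.8) ≈ 46.52 dB
∠L = (26.57° + 21.80°) − (45.00° + 5.71°) = -2.34°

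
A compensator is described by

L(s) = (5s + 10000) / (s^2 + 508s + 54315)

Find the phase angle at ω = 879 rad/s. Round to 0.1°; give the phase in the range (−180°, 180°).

-124.4°

Substitute s = j879:
Numerator: 5(j879) + 10000 = 10000 + j4395
Denominator: (j879)^2 + 508(j879) + 54315 = -718326 + j446532
|N| = √(10000² + 4395²) ≈ 10923, ∠N ≈ 23.73°
|D| = √(718326² + 446532²) ≈ 8.458e+05, ∠D ≈ 148.13°
∠L = 23.73° − 148.13° = -124.40°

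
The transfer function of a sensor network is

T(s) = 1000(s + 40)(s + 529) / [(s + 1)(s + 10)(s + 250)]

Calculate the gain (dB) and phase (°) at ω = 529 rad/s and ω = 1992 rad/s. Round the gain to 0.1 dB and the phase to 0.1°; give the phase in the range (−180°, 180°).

ω = 529: 7.7 dB, -112.8°; ω = 1992: -5.8 dB, -98.6°

At s = jω = j529:
zero (s+40): 40 + j529 → |·| = √(40²+529²) = √281441 ≈ 530.51, ∠ = arctan(529/40) ≈ 85.68°
zero (s+529): 529 + j529 → |·| = √(529²+529²) = √559682 ≈ 748.12, ∠ = arctan(529/529) ≈ 45.00°
pole (s+1): 1 + j529 → |·| = √(1²+529²) = √279842 ≈ 529, ∠ = arctan(529/1) ≈ 89.89°
pole (s+10): 10 + j529 → |·| = √(10²+529²) = √279941 ≈ 529.09, ∠ = arctan(529/10) ≈ 88.92°
pole (s+250): 250 + j529 → |·| = √(250²+529²) = √342341 ≈ 585.1, ∠ = arctan(529/250) ≈ 64.71°
|T| = 1000 · 3.9689e+05 / 1.6376e+08 ≈ 2.4236
Gain = 20 log₁₀(2.4236) ≈ 7.69 dB
∠T = 130.68° − 243.52° = -112.84°

At s = jω = j1992:
zero (s+40): 40 + j1992 → |·| = √(40²+1992²) = √3969664 ≈ 1992.4, ∠ = arctan(1992/40) ≈ 88.85°
zero (s+529): 529 + j1992 → |·| = √(529²+1992²) = √4247905 ≈ 2061, ∠ = arctan(1992/529) ≈ 75.13°
pole (s+1): 1 + j1992 → |·| = √(1²+1992²) = √3968065 ≈ 1992, ∠ = arctan(1992/1) ≈ 89.97°
pole (s+10): 10 + j1992 → |·| = √(10²+1992²) = √3968164 ≈ 1992, ∠ = arctan(1992/10) ≈ 89.71°
pole (s+250): 250 + j1992 → |·| = √(250²+1992²) = √4030564 ≈ 2007.6, ∠ = arctan(1992/250) ≈ 82.85°
|T| = 1000 · 4.1063e+06 / 7.9663e+09 ≈ 0.51546
Gain = 20 log₁₀(0.51546) ≈ -5.76 dB
∠T = 163.98° − 262.53° = -98.55°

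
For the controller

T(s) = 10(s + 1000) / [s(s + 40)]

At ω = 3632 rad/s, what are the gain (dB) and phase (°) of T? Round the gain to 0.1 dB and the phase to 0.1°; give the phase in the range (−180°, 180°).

At s = jω = j3632:
zero (s+1000): 1000 + j3632 → |·| = √(1000²+3632²) = √14191424 ≈ 3767.2, ∠ = arctan(3632/1000) ≈ 74.61°
pole (s+40): 40 + j3632 → |·| = √(40²+3632²) = √13193024 ≈ 3632.2, ∠ = arctan(3632/40) ≈ 89.37°
pole at origin: |s| = 3632, ∠ = 90.00° (in denominator)
|T| = 10 · 3767.2 / 1.3192e+07 ≈ 0.0028557
Gain = 20 log₁₀(0.0028557) ≈ -50.89 dB
∠T = 74.61° − 179.37° = -104.76°

-50.9 dB, -104.8°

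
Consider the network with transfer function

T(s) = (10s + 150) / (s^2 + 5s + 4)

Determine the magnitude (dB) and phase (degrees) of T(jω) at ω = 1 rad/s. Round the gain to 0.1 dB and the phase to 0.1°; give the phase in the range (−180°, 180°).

Substitute s = j1:
Numerator: 10(j1) + 150 = 150 + j10
Denominator: (j1)^2 + 5(j1) + 4 = 3 + j5
|N| = √(150² + 10²) ≈ 150.33, ∠N ≈ 3.81°
|D| = √(3² + 5²) ≈ 5.831, ∠D ≈ 59.04°
|T| = 150.33 / 5.831 ≈ 25.781
Gain = 20 log₁₀(25.781) ≈ 28.23 dB
∠T = 3.81° − 59.04° = -55.23°

28.2 dB, -55.2°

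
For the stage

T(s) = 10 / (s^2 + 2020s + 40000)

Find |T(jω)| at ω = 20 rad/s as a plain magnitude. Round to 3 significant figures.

0.000177

Substitute s = j20:
Numerator: 10 = 10 + j0
Denominator: (j20)^2 + 2020(j20) + 40000 = 39600 + j40400
|N| = √(10² + 0²) ≈ 10, ∠N ≈ 0.00°
|D| = √(39600² + 40400²) ≈ 56571, ∠D ≈ 45.57°
|T| = 10 / 56571 ≈ 0.00017677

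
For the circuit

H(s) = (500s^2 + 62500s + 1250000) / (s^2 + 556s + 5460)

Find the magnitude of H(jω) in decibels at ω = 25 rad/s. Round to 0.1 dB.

Substitute s = j25:
Numerator: 500(j25)^2 + 62500(j25) + 1250000 = 937500 + j1562500
Denominator: (j25)^2 + 556(j25) + 5460 = 4835 + j13900
|N| = √(937500² + 1562500²) ≈ 1.8222e+06, ∠N ≈ 59.04°
|D| = √(4835² + 13900²) ≈ 14717, ∠D ≈ 70.82°
|H| = 1.8222e+06 / 14717 ≈ 123.82
Gain = 20 log₁₀(123.82) ≈ 41.86 dB

41.9 dB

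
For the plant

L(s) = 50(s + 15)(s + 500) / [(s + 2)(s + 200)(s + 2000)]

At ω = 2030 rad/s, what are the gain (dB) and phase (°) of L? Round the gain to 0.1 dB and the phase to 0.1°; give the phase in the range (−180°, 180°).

-34.9 dB, -54.0°

At s = jω = j2030:
zero (s+15): 15 + j2030 → |·| = √(15²+2030²) = √4121125 ≈ 2030.1, ∠ = arctan(2030/15) ≈ 89.58°
zero (s+500): 500 + j2030 → |·| = √(500²+2030²) = √4370900 ≈ 2090.7, ∠ = arctan(2030/500) ≈ 76.16°
pole (s+2): 2 + j2030 → |·| = √(2²+2030²) = √4120904 ≈ 2030, ∠ = arctan(2030/2) ≈ 89.94°
pole (s+200): 200 + j2030 → |·| = √(200²+2030²) = √4160900 ≈ 2039.8, ∠ = arctan(2030/200) ≈ 84.37°
pole (s+2000): 2000 + j2030 → |·| = √(2000²+2030²) = √8120900 ≈ 2849.7, ∠ = arctan(2030/2000) ≈ 45.43°
|L| = 50 · 4.2443e+06 / 1.18e+10 ≈ 0.017984
Gain = 20 log₁₀(0.017984) ≈ -34.90 dB
∠L = 165.74° − 219.74° = -54.00°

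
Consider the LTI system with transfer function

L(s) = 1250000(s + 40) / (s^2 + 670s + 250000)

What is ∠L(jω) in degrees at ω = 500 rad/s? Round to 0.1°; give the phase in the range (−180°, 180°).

-4.6°

At s = jω = j500:
zero (s+40): 40 + j500 → |·| = √(40²+500²) = √251600 ≈ 501.6, ∠ = arctan(500/40) ≈ 85.43°
quadratic: (j500)² + 670·j500 + 250000 = 0 + j335000 → |·| ≈ 3.35e+05, ∠ ≈ 90.00°
∠L = 85.43° − 90.00° = -4.57°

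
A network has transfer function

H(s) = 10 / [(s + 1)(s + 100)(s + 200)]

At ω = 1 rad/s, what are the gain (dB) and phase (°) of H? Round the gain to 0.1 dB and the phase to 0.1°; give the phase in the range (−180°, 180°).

-69.0 dB, -45.9°

At s = jω = j1:
pole (s+1): 1 + j1 → |·| = √(1²+1²) = √2 ≈ 1.4142, ∠ = arctan(1/1) ≈ 45.00°
pole (s+100): 100 + j1 → |·| = √(100²+1²) = √10001 ≈ 100, ∠ = arctan(1/100) ≈ 0.57°
pole (s+200): 200 + j1 → |·| = √(200²+1²) = √40001 ≈ 200, ∠ = arctan(1/200) ≈ 0.29°
|H| = 10 / 28284 ≈ 0.00035356
Gain = 20 log₁₀(0.00035356) ≈ -69.03 dB
∠H = 0.00° − 45.86° = -45.86°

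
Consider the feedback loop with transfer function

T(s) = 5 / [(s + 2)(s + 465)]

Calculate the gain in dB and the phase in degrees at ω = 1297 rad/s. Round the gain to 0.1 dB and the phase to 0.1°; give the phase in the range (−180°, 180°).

-111.1 dB, -160.2°

At s = jω = j1297:
pole (s+2): 2 + j1297 → |·| = √(2²+1297²) = √1682213 ≈ 1297, ∠ = arctan(1297/2) ≈ 89.91°
pole (s+465): 465 + j1297 → |·| = √(465²+1297²) = √1898434 ≈ 1377.8, ∠ = arctan(1297/465) ≈ 70.28°
|T| = 5 / 1.787e+06 ≈ 2.798e-06
Gain = 20 log₁₀(2.798e-06) ≈ -111.06 dB
∠T = 0.00° − 160.19° = -160.19°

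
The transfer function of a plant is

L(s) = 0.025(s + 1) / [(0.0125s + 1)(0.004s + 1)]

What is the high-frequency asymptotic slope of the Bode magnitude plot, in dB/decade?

Each pole contributes −20 dB/decade at high frequency; each zero contributes +20 dB/decade.
Net: 1 zero(s) − 2 pole(s) → -20 dB/decade.

-20 dB/decade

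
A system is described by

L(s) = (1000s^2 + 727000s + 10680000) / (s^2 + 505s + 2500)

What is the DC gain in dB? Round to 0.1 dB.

72.6 dB

L(0) = 10680000 / 2500 = 4272
20 log₁₀(4272) ≈ 72.61 dB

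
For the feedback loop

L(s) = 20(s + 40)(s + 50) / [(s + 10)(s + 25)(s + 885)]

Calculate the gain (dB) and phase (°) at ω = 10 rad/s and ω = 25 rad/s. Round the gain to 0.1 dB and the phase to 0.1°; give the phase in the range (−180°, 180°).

At s = jω = j10:
zero (s+40): 40 + j10 → |·| = √(40²+10²) = √1700 ≈ 41.231, ∠ = arctan(10/40) ≈ 14.04°
zero (s+50): 50 + j10 → |·| = √(50²+10²) = √2600 ≈ 50.99, ∠ = arctan(10/50) ≈ 11.31°
pole (s+10): 10 + j10 → |·| = √(10²+10²) = √200 ≈ 14.142, ∠ = arctan(10/10) ≈ 45.00°
pole (s+25): 25 + j10 → |·| = √(25²+10²) = √725 ≈ 26.926, ∠ = arctan(10/25) ≈ 21.80°
pole (s+885): 885 + j10 → |·| = √(885²+10²) = √783325 ≈ 885.06, ∠ = arctan(10/885) ≈ 0.65°
|L| = 20 · 2102.4 / 3.3702e+05 ≈ 0.12476
Gain = 20 log₁₀(0.12476) ≈ -18.08 dB
∠L = 25.35° − 67.45° = -42.10°

At s = jω = j25:
zero (s+40): 40 + j25 → |·| = √(40²+25²) = √2225 ≈ 47.17, ∠ = arctan(25/40) ≈ 32.01°
zero (s+50): 50 + j25 → |·| = √(50²+25²) = √3125 ≈ 55.902, ∠ = arctan(25/50) ≈ 26.57°
pole (s+10): 10 + j25 → |·| = √(10²+25²) = √725 ≈ 26.926, ∠ = arctan(25/10) ≈ 68.20°
pole (s+25): 25 + j25 → |·| = √(25²+25²) = √1250 ≈ 35.355, ∠ = arctan(25/25) ≈ 45.00°
pole (s+885): 885 + j25 → |·| = √(885²+25²) = √783850 ≈ 885.35, ∠ = arctan(25/885) ≈ 1.62°
|L| = 20 · 2636.9 / 8.4283e+05 ≈ 0.062573
Gain = 20 log₁₀(0.062573) ≈ -24.07 dB
∠L = 58.58° − 114.82° = -56.24°

ω = 10: -18.1 dB, -42.1°; ω = 25: -24.1 dB, -56.2°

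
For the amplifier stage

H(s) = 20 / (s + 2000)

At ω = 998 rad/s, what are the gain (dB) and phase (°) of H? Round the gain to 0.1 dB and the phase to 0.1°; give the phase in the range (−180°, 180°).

-41.0 dB, -26.5°

At s = jω = j998:
pole (s+2000): 2000 + j998 → |·| = √(2000²+998²) = √4996004 ≈ 2235.2, ∠ = arctan(998/2000) ≈ 26.52°
|H| = 20 / 2235.2 ≈ 0.0089477
Gain = 20 log₁₀(0.0089477) ≈ -40.97 dB
∠H = 0.00° − 26.52° = -26.52°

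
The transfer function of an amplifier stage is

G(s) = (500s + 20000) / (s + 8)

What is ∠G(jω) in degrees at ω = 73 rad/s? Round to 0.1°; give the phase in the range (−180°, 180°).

-22.5°

Substitute s = j73:
Numerator: 500(j73) + 20000 = 20000 + j36500
Denominator: (j73) + 8 = 8 + j73
|N| = √(20000² + 36500²) ≈ 41620, ∠N ≈ 61.28°
|D| = √(8² + 73²) ≈ 73.437, ∠D ≈ 83.75°
∠G = 61.28° − 83.75° = -22.47°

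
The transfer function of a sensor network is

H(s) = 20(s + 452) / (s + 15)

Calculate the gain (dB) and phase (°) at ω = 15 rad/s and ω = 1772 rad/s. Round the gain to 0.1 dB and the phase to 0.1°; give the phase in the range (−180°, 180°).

At s = jω = j15:
zero (s+452): 452 + j15 → |·| = √(452²+15²) = √204529 ≈ 452.25, ∠ = arctan(15/452) ≈ 1.90°
pole (s+15): 15 + j15 → |·| = √(15²+15²) = √450 ≈ 21.213, ∠ = arctan(15/15) ≈ 45.00°
|H| = 20 · 452.25 / 21.213 ≈ 426.39
Gain = 20 log₁₀(426.39) ≈ 52.60 dB
∠H = 1.90° − 45.00° = -43.10°

At s = jω = j1772:
zero (s+452): 452 + j1772 → |·| = √(452²+1772²) = √3344288 ≈ 1828.7, ∠ = arctan(1772/452) ≈ 75.69°
pole (s+15): 15 + j1772 → |·| = √(15²+1772²) = √3140209 ≈ 1772.1, ∠ = arctan(1772/15) ≈ 89.52°
|H| = 20 · 1828.7 / 1772.1 ≈ 20.639
Gain = 20 log₁₀(20.639) ≈ 26.29 dB
∠H = 75.69° − 89.52° = -13.83°

ω = 15: 52.6 dB, -43.1°; ω = 1772: 26.3 dB, -13.8°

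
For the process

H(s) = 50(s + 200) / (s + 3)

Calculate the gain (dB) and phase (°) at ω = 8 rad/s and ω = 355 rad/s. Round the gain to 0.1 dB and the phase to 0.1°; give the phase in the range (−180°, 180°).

ω = 8: 61.4 dB, -67.2°; ω = 355: 35.2 dB, -28.9°

At s = jω = j8:
zero (s+200): 200 + j8 → |·| = √(200²+8²) = √40064 ≈ 200.16, ∠ = arctan(8/200) ≈ 2.29°
pole (s+3): 3 + j8 → |·| = √(3²+8²) = √73 ≈ 8.544, ∠ = arctan(8/3) ≈ 69.44°
|H| = 50 · 200.16 / 8.544 ≈ 1171.3
Gain = 20 log₁₀(1171.3) ≈ 61.37 dB
∠H = 2.29° − 69.44° = -67.15°

At s = jω = j355:
zero (s+200): 200 + j355 → |·| = √(200²+355²) = √166025 ≈ 407.46, ∠ = arctan(355/200) ≈ 60.60°
pole (s+3): 3 + j355 → |·| = √(3²+355²) = √126034 ≈ 355.01, ∠ = arctan(355/3) ≈ 89.52°
|H| = 50 · 407.46 / 355.01 ≈ 57.387
Gain = 20 log₁₀(57.387) ≈ 35.18 dB
∠H = 60.60° − 89.52° = -28.92°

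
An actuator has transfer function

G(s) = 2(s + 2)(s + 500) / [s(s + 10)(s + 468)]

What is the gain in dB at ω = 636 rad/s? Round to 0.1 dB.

-49.8 dB

At s = jω = j636:
zero (s+2): 2 + j636 → |·| = √(2²+636²) = √404500 ≈ 636, ∠ = arctan(636/2) ≈ 89.82°
zero (s+500): 500 + j636 → |·| = √(500²+636²) = √654496 ≈ 809.01, ∠ = arctan(636/500) ≈ 51.83°
pole (s+10): 10 + j636 → |·| = √(10²+636²) = √404596 ≈ 636.08, ∠ = arctan(636/10) ≈ 89.10°
pole (s+468): 468 + j636 → |·| = √(468²+636²) = √623520 ≈ 789.63, ∠ = arctan(636/468) ≈ 53.65°
pole at origin: |s| = 636, ∠ = 90.00° (in denominator)
|G| = 2 · 5.1453e+05 / 3.1944e+08 ≈ 0.0032215
Gain = 20 log₁₀(0.0032215) ≈ -49.84 dB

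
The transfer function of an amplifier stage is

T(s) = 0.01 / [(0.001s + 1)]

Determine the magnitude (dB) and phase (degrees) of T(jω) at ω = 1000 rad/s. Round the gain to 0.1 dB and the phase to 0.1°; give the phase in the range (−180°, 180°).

At ω = 1000 rad/s:
pole (1 + j1000·0.001) = 1 + j1 → |·| ≈ 1.4142, ∠ ≈ 45.00°
|T| = 0.01 · 1 / (1.4142) ≈ 0.0070711
Gain = 20 log₁₀(0.0070711) ≈ -43.01 dB
∠T = (0°) − (45.00°) = -45.00°

-43.0 dB, -45.0°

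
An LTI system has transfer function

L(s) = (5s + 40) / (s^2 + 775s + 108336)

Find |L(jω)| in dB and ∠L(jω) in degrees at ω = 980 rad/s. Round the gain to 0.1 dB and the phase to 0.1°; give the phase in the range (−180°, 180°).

Substitute s = j980:
Numerator: 5(j980) + 40 = 40 + j4900
Denominator: (j980)^2 + 775(j980) + 108336 = -852064 + j759500
|N| = √(40² + 4900²) ≈ 4900.2, ∠N ≈ 89.53°
|D| = √(852064² + 759500²) ≈ 1.1414e+06, ∠D ≈ 138.29°
|L| = 4900.2 / 1.1414e+06 ≈ 0.0042931
Gain = 20 log₁₀(0.0042931) ≈ -47.34 dB
∠L = 89.53° − 138.29° = -48.76°

-47.3 dB, -48.8°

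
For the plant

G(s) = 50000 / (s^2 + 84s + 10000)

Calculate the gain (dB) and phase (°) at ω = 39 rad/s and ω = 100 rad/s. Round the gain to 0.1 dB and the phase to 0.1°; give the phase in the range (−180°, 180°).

ω = 39: 14.8 dB, -21.1°; ω = 100: 15.5 dB, -90.0°

At s = jω = j39:
quadratic: (j39)² + 84·j39 + 10000 = 8479 + j3276 → |·| ≈ 9089.9, ∠ ≈ 21.12°
|G| = 50000 / 9089.9 ≈ 5.5006
Gain = 20 log₁₀(5.5006) ≈ 14.81 dB
∠G = 0.00° − 21.12° = -21.12°

At s = jω = j100:
quadratic: (j100)² + 84·j100 + 10000 = 0 + j8400 → |·| ≈ 8400, ∠ ≈ 90.00°
|G| = 50000 / 8400 ≈ 5.9524
Gain = 20 log₁₀(5.9524) ≈ 15.49 dB
∠G = 0.00° − 90.00° = -90.00°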